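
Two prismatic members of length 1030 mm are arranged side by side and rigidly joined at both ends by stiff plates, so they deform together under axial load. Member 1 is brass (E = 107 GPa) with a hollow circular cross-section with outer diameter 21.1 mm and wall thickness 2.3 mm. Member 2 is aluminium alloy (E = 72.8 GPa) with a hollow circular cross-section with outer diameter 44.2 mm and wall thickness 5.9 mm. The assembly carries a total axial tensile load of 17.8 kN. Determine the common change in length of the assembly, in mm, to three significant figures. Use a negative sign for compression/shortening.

0.277 mm

A_1 = 135.8 mm².
A_2 = 709.9 mm².
Equal strain + equilibrium ⇒ each member carries load in proportion to AE: A₁E₁ = 14540000 N, A₂E₂ = 51680000 N, ΣAE = 66220000 N.
δ = PL/ΣAE = 17800·1030/66220000 = 0.2769 mm.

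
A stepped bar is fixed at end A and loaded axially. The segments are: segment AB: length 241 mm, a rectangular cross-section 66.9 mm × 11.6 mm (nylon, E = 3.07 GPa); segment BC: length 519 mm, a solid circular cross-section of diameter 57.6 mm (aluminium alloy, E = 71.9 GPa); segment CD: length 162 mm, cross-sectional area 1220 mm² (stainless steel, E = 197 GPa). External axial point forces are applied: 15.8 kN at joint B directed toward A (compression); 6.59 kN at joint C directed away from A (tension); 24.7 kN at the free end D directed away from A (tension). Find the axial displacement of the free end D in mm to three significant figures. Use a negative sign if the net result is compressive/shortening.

1.67 mm

Internal axial forces (sectioning from the free end, tension +): N_CD = 24.7 kN, N_BC = 31.29 kN, N_AB = 15.49 kN.
A_AB = 776 mm².
A_BC = 2606 mm².
δ_AB = 15490·241/(776·3070) = 1.567 mm
δ_BC = 31290·519/(2606·71900) = 0.08668 mm
δ_CD = 24700·162/(1220·197000) = 0.01665 mm
δ = Σδ_i = 1.67 mm.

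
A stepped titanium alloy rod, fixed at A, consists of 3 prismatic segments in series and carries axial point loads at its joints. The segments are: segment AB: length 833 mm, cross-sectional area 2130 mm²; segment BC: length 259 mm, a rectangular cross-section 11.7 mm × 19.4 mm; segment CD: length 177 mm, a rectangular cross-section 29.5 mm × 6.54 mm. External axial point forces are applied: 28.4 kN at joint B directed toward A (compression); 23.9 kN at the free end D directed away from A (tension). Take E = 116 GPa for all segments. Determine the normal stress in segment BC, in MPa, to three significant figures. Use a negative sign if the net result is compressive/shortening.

Internal axial forces (sectioning from the free end, tension +): N_CD = 23.9 kN, N_BC = 23.9 kN, N_AB = -4.5 kN.
A_BC = 227 mm².
σ_BC = N_BC/A_BC = 23900/227 = 105.3 MPa.

105 MPa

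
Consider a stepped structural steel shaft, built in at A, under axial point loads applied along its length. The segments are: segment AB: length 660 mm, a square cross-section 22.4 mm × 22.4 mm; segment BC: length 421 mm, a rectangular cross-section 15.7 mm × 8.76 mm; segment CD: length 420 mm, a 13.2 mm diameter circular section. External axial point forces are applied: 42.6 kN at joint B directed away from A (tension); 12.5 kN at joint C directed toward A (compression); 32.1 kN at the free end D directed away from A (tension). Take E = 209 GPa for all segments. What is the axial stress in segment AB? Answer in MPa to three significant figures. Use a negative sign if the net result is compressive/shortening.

124 MPa

Internal axial forces (sectioning from the free end, tension +): N_CD = 32.1 kN, N_BC = 19.6 kN, N_AB = 62.2 kN.
A_AB = 501.8 mm².
σ_AB = N_AB/A_AB = 62200/501.8 = 124 MPa.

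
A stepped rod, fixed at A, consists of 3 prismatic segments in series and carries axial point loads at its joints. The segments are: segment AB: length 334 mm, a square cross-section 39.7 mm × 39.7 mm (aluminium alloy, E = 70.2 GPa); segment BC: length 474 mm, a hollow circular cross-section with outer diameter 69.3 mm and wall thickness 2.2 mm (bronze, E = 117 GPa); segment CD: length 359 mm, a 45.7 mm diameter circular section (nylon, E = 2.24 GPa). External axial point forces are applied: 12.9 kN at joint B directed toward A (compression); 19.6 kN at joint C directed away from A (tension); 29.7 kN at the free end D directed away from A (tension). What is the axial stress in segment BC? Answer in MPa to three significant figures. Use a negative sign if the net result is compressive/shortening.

106 MPa

Internal axial forces (sectioning from the free end, tension +): N_CD = 29.7 kN, N_BC = 49.3 kN, N_AB = 36.4 kN.
A_BC = 463.8 mm².
σ_BC = N_BC/A_BC = 49300/463.8 = 106.3 MPa.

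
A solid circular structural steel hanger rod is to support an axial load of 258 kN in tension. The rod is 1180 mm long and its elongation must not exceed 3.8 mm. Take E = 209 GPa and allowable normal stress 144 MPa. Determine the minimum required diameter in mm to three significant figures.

47.8 mm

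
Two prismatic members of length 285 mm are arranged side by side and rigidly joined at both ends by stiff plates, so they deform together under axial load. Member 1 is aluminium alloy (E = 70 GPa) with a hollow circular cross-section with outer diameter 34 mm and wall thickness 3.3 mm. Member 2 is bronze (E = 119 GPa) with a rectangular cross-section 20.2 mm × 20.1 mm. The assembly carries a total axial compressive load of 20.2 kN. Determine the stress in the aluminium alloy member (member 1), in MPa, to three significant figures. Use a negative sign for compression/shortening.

-20.0 MPa

A_1 = 318.3 mm².
A_2 = 406 mm².
Equal strain + equilibrium ⇒ each member carries load in proportion to AE: A₁E₁ = 22280000 N, A₂E₂ = 48320000 N, ΣAE = 70600000 N.
σ₁ = P·E₁/ΣAE = -20200·70000/70600000 = -20.03 MPa.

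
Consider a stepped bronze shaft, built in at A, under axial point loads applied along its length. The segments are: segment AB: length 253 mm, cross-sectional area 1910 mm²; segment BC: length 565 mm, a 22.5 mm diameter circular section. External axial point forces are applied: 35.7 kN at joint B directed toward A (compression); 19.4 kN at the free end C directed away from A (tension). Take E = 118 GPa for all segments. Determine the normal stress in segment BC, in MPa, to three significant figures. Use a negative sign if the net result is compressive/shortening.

48.8 MPa

Internal axial forces (sectioning from the free end, tension +): N_BC = 19.4 kN, N_AB = -16.3 kN.
A_BC = 397.6 mm².
σ_BC = N_BC/A_BC = 19400/397.6 = 48.79 MPa.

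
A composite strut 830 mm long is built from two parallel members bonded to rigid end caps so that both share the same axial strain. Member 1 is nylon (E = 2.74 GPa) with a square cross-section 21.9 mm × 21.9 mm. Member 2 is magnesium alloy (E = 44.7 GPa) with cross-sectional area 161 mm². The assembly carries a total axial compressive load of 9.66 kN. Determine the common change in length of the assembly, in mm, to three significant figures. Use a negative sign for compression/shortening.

-0.942 mm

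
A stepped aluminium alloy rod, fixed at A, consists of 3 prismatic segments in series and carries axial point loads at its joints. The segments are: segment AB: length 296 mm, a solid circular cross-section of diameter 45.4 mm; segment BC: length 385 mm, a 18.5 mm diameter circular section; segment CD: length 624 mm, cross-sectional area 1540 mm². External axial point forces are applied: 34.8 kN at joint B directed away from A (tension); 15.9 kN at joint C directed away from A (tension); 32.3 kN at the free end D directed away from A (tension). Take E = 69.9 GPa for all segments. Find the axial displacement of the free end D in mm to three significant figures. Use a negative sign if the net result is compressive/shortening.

1.39 mm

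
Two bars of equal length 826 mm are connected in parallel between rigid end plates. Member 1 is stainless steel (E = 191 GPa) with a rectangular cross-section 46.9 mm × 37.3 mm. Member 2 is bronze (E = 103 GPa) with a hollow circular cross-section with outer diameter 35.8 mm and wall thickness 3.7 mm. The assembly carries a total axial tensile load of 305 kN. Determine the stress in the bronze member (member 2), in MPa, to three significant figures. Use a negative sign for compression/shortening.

A_1 = 1749 mm².
A_2 = 373.1 mm².
Equal strain + equilibrium ⇒ each member carries load in proportion to AE: A₁E₁ = 334100000 N, A₂E₂ = 38430000 N, ΣAE = 372600000 N.
σ₂ = P·E₂/ΣAE = 305000·103000/372600000 = 84.32 MPa.

84.3 MPa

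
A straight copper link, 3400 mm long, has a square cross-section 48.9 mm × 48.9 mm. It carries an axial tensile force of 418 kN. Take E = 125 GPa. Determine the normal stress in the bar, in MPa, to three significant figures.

A = 2391 mm².
σ = N/A = 418000/2391 = 174.8 MPa.

175 MPa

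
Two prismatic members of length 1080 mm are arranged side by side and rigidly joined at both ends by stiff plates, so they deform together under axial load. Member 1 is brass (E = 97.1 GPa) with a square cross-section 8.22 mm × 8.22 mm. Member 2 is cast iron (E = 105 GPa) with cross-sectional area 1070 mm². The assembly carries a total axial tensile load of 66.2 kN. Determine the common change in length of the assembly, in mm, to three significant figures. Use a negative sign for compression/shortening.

A_1 = 67.57 mm².
Equal strain + equilibrium ⇒ each member carries load in proportion to AE: A₁E₁ = 6561000 N, A₂E₂ = 112400000 N, ΣAE = 118900000 N.
δ = PL/ΣAE = 66200·1080/118900000 = 0.6013 mm.

0.601 mm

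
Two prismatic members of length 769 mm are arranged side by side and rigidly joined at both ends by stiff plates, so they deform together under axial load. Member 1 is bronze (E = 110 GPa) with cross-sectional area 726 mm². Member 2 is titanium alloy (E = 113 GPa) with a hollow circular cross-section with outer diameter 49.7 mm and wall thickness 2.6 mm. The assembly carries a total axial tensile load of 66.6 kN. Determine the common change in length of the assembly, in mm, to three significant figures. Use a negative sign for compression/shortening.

0.415 mm

A_2 = 384.7 mm².
Equal strain + equilibrium ⇒ each member carries load in proportion to AE: A₁E₁ = 79860000 N, A₂E₂ = 43470000 N, ΣAE = 123300000 N.
δ = PL/ΣAE = 66600·769/123300000 = 0.4153 mm.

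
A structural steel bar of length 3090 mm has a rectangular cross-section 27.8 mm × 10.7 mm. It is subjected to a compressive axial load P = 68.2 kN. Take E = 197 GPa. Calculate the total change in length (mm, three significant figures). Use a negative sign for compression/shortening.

A = 297.5 mm².
δ_mech = NL/(AE) = -68200·3090/(297.5·197000) = -3.596 mm.

-3.60 mm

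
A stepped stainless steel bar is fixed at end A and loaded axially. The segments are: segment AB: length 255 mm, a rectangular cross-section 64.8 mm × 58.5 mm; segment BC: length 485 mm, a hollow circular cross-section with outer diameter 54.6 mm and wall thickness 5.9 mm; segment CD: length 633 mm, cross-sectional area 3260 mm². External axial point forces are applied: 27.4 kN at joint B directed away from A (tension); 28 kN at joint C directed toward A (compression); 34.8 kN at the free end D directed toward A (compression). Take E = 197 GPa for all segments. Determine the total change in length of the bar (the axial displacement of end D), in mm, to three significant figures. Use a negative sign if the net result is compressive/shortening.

Internal axial forces (sectioning from the free end, tension +): N_CD = -34.8 kN, N_BC = -62.8 kN, N_AB = -35.4 kN.
A_AB = 3791 mm².
A_BC = 902.7 mm².
δ_AB = -35400·255/(3791·197000) = -0.01209 mm
δ_BC = -62800·485/(902.7·197000) = -0.1713 mm
δ_CD = -34800·633/(3260·197000) = -0.0343 mm
δ = Σδ_i = -0.2177 mm.

-0.218 mm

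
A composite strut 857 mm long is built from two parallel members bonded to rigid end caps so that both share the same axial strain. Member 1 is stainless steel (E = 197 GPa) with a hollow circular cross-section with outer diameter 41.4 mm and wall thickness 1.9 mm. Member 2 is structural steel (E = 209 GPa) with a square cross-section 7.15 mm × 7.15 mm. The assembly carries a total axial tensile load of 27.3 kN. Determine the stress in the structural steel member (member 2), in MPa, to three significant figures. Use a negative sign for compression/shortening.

A_1 = 235.8 mm².
A_2 = 51.12 mm².
Equal strain + equilibrium ⇒ each member carries load in proportion to AE: A₁E₁ = 46450000 N, A₂E₂ = 10680000 N, ΣAE = 57130000 N.
σ₂ = P·E₂/ΣAE = 27300·209000/57130000 = 99.87 MPa.

99.9 MPa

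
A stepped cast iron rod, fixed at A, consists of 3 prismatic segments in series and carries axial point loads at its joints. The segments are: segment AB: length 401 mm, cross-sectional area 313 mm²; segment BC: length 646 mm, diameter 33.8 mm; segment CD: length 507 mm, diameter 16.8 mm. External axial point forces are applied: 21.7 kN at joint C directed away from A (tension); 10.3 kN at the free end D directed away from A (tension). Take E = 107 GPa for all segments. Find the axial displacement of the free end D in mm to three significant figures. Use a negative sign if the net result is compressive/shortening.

Internal axial forces (sectioning from the free end, tension +): N_CD = 10.3 kN, N_BC = 32 kN, N_AB = 32 kN.
A_BC = 897.3 mm².
A_CD = 221.7 mm².
δ_AB = 32000·401/(313·107000) = 0.3831 mm
δ_BC = 32000·646/(897.3·107000) = 0.2153 mm
δ_CD = 10300·507/(221.7·107000) = 0.2202 mm
δ = Σδ_i = 0.8186 mm.

0.819 mm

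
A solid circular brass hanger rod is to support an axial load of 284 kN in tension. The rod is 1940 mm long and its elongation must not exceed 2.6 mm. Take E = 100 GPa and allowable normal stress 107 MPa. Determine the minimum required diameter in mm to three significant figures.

58.1 mm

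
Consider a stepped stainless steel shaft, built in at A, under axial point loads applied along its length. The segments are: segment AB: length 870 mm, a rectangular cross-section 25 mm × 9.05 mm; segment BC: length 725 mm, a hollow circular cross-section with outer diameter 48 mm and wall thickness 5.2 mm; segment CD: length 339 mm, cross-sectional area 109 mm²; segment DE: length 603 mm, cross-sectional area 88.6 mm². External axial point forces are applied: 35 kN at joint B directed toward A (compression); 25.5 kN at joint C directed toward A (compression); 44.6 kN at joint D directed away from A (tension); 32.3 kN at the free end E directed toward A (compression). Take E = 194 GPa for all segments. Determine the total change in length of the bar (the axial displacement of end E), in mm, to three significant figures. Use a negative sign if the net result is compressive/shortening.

-1.96 mm

Internal axial forces (sectioning from the free end, tension +): N_DE = -32.3 kN, N_CD = 12.3 kN, N_BC = -13.2 kN, N_AB = -48.2 kN.
A_AB = 226.3 mm².
A_BC = 699.2 mm².
δ_AB = -48200·870/(226.3·194000) = -0.9554 mm
δ_BC = -13200·725/(699.2·194000) = -0.07055 mm
δ_CD = 12300·339/(109·194000) = 0.1972 mm
δ_DE = -32300·603/(88.6·194000) = -1.133 mm
δ = Σδ_i = -1.962 mm.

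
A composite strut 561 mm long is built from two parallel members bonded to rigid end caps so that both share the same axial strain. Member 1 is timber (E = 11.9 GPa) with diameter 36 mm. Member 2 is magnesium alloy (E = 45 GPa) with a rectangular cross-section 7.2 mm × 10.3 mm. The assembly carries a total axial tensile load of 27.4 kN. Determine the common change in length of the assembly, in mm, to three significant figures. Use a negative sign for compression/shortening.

A_1 = 1018 mm².
A_2 = 74.16 mm².
Equal strain + equilibrium ⇒ each member carries load in proportion to AE: A₁E₁ = 12110000 N, A₂E₂ = 3337000 N, ΣAE = 15450000 N.
δ = PL/ΣAE = 27400·561/15450000 = 0.9949 mm.

0.995 mm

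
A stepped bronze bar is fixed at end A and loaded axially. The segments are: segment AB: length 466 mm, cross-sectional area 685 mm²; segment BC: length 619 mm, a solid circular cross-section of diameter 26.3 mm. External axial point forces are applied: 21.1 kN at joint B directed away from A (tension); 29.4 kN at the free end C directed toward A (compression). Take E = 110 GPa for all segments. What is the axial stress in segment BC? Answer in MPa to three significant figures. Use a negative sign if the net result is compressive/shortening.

-54.1 MPa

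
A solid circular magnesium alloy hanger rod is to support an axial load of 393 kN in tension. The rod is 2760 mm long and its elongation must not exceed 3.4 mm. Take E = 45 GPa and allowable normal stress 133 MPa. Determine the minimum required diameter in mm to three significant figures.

95.0 mm

Required area A ≥ P/σ_allow = 393000/133 = 2955 mm².
For a solid circular section, d ≥ √(4A/π) = 61.34 mm.
Elongation limit: A ≥ PL/(Eδ_allow) = 393000·2760/(45000·3.4) = 7089 mm² ⇒ d ≥ 95.01 mm.
The elongation limit governs.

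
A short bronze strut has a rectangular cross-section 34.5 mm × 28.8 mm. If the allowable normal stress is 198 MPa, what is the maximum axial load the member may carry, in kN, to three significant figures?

A = 993.6 mm².
P_max = σ_allow · A = 198 · 993.6 = 196700 N = 196.7 kN.

197 kN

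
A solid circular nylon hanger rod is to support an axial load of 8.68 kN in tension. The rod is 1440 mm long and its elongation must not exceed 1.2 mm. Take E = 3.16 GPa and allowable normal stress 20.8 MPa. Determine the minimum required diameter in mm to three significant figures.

64.8 mm

Required area A ≥ P/σ_allow = 8680/20.8 = 417.3 mm².
For a solid circular section, d ≥ √(4A/π) = 23.05 mm.
Elongation limit: A ≥ PL/(Eδ_allow) = 8680·1440/(3160·1.2) = 3296 mm² ⇒ d ≥ 64.78 mm.
The elongation limit governs.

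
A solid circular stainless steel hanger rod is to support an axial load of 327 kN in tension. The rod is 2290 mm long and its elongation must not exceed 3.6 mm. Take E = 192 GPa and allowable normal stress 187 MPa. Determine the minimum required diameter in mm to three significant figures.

47.2 mm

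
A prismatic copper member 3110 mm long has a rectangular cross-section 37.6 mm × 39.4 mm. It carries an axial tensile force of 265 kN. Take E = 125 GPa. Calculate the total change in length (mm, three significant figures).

A = 1481 mm².
δ_mech = NL/(AE) = 265000·3110/(1481·125000) = 4.451 mm.

4.45 mm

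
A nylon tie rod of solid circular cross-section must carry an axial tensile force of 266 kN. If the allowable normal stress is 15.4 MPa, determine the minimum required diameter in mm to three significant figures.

148 mm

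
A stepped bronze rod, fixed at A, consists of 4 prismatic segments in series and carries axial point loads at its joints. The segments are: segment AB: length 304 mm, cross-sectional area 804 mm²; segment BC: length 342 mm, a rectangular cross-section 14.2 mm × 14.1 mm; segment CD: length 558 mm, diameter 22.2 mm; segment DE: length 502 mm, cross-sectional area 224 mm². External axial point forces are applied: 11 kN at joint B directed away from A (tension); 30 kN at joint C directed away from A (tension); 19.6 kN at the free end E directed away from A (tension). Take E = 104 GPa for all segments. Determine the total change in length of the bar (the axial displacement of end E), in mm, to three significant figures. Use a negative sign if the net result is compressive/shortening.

Internal axial forces (sectioning from the free end, tension +): N_DE = 19.6 kN, N_CD = 19.6 kN, N_BC = 49.6 kN, N_AB = 60.6 kN.
A_BC = 200.2 mm².
A_CD = 387.1 mm².
δ_AB = 60600·304/(804·104000) = 0.2203 mm
δ_BC = 49600·342/(200.2·104000) = 0.8146 mm
δ_CD = 19600·558/(387.1·104000) = 0.2717 mm
δ_DE = 19600·502/(224·104000) = 0.4224 mm
δ = Σδ_i = 1.729 mm.

1.73 mm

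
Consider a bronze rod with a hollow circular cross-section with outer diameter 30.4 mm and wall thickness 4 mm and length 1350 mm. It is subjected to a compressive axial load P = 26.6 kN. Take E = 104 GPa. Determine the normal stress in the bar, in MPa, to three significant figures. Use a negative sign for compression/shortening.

A = 331.8 mm².
σ = N/A = -26600/331.8 = -80.18 MPa.

-80.2 MPa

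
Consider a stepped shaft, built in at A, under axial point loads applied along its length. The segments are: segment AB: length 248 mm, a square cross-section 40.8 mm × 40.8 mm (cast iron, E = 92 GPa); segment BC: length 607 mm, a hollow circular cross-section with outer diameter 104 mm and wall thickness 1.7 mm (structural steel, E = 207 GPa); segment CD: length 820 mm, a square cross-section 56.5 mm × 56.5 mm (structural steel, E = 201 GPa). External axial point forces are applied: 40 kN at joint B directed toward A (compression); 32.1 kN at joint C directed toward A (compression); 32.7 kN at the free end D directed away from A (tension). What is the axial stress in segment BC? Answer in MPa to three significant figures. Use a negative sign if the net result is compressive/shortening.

1.10 MPa

Internal axial forces (sectioning from the free end, tension +): N_CD = 32.7 kN, N_BC = 0.6 kN, N_AB = -39.4 kN.
A_BC = 546.4 mm².
σ_BC = N_BC/A_BC = 600/546.4 = 1.098 MPa.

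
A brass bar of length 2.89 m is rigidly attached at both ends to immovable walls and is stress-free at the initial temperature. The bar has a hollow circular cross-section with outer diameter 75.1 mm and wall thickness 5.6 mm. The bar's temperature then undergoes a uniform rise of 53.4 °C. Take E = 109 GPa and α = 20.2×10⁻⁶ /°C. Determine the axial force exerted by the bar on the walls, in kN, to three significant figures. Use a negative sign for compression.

Free thermal expansion αLΔT = 20.2e-6 · 2890 · 53.4 = 3.117 mm.
The walls impose strain ε = −(3.117)/2890 = -1.0787e-03; σ = Eε = 109000 · -1.0787e-03 = -117.6 MPa.
Wall reaction R = σ·A = -117.6·1223 = -143800 N = -143.8 kN.

-144 kN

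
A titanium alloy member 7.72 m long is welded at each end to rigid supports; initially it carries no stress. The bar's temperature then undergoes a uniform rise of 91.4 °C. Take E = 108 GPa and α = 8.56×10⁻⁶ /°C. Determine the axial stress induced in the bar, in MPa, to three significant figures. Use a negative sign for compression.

-84.5 MPa

Free thermal expansion αLΔT = 8.56e-6 · 7720 · 91.4 = 6.04 mm.
The walls impose strain ε = −(6.04)/7720 = -7.8238e-04; σ = Eε = 108000 · -7.8238e-04 = -84.5 MPa.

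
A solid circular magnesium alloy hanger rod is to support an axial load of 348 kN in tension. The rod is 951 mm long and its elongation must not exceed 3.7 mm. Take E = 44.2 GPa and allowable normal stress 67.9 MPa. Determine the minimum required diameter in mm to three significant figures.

80.8 mm

Required area A ≥ P/σ_allow = 348000/67.9 = 5125 mm².
For a solid circular section, d ≥ √(4A/π) = 80.78 mm.
Elongation limit: A ≥ PL/(Eδ_allow) = 348000·951/(44200·3.7) = 2024 mm² ⇒ d ≥ 50.76 mm.
The stress limit governs.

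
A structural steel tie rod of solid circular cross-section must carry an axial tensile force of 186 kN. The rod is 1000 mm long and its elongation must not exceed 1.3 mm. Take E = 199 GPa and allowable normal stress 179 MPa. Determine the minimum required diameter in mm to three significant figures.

Required area A ≥ P/σ_allow = 186000/179 = 1039 mm².
For a solid circular section, d ≥ √(4A/π) = 36.37 mm.
Elongation limit: A ≥ PL/(Eδ_allow) = 186000·1000/(199000·1.3) = 719 mm² ⇒ d ≥ 30.26 mm.
The stress limit governs.

36.4 mm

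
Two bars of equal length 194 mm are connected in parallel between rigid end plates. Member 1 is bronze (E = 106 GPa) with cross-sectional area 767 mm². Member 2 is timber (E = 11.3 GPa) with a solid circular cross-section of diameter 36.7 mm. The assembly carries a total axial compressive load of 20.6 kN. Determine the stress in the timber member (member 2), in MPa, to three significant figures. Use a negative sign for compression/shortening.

-2.50 MPa

A_2 = 1058 mm².
Equal strain + equilibrium ⇒ each member carries load in proportion to AE: A₁E₁ = 81300000 N, A₂E₂ = 11950000 N, ΣAE = 93260000 N.
σ₂ = P·E₂/ΣAE = -20600·11300/93260000 = -2.496 MPa.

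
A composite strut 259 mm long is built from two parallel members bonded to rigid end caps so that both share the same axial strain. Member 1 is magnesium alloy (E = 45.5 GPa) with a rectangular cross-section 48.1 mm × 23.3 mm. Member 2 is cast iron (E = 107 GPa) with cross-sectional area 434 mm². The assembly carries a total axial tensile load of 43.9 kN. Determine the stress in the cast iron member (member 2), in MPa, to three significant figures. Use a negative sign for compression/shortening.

48.2 MPa

A_1 = 1121 mm².
Equal strain + equilibrium ⇒ each member carries load in proportion to AE: A₁E₁ = 50990000 N, A₂E₂ = 46440000 N, ΣAE = 97430000 N.
σ₂ = P·E₂/ΣAE = 43900·107000/97430000 = 48.21 MPa.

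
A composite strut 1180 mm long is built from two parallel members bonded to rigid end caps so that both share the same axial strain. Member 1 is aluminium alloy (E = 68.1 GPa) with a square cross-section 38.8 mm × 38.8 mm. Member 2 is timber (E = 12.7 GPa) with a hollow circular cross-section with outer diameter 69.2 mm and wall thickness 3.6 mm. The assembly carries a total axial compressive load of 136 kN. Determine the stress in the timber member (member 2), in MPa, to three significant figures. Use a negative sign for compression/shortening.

-15.4 MPa

A_1 = 1505 mm².
A_2 = 741.9 mm².
Equal strain + equilibrium ⇒ each member carries load in proportion to AE: A₁E₁ = 102500000 N, A₂E₂ = 9422000 N, ΣAE = 111900000 N.
σ₂ = P·E₂/ΣAE = -136000·12700/111900000 = -15.43 MPa.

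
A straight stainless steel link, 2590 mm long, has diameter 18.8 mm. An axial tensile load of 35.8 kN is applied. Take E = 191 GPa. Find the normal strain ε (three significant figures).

6.75e-04

A = 277.6 mm².
σ = N/A = 129 MPa; ε = σ/E = 129/191000 = 6.752e-04.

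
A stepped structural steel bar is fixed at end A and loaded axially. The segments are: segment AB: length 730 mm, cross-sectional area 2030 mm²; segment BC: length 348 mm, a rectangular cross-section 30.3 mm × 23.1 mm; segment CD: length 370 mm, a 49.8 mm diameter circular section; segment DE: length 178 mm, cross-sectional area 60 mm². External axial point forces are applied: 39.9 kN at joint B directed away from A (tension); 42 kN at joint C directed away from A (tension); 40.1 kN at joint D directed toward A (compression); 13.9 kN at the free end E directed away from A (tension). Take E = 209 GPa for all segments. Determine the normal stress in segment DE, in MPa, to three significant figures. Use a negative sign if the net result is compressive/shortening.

232 MPa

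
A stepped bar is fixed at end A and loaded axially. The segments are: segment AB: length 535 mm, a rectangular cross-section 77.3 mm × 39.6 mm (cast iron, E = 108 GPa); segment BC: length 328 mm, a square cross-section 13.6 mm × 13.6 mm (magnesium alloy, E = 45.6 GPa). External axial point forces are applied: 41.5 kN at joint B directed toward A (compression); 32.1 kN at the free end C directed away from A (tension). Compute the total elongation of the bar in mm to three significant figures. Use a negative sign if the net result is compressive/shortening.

Internal axial forces (sectioning from the free end, tension +): N_BC = 32.1 kN, N_AB = -9.4 kN.
A_AB = 3061 mm².
A_BC = 185 mm².
δ_AB = -9400·535/(3061·108000) = -0.01521 mm
δ_BC = 32100·328/(185·45600) = 1.248 mm
δ = Σδ_i = 1.233 mm.

1.23 mm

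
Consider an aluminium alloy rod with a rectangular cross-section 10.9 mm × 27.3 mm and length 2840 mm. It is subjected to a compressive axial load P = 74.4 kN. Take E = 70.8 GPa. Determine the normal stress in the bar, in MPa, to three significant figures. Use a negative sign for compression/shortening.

-250 MPa

A = 297.6 mm².
σ = N/A = -74400/297.6 = -250 MPa.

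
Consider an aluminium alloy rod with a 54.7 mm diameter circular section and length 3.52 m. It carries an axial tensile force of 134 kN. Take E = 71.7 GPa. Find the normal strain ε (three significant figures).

7.95e-04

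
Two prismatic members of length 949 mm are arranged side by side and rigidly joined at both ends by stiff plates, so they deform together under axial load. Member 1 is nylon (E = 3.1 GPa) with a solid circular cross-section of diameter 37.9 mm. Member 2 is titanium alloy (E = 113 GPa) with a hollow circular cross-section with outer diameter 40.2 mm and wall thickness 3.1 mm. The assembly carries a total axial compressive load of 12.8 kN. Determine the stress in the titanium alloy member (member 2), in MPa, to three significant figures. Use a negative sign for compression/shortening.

A_1 = 1128 mm².
A_2 = 361.3 mm².
Equal strain + equilibrium ⇒ each member carries load in proportion to AE: A₁E₁ = 3497000 N, A₂E₂ = 40830000 N, ΣAE = 44330000 N.
σ₂ = P·E₂/ΣAE = -12800·113000/44330000 = -32.63 MPa.

-32.6 MPa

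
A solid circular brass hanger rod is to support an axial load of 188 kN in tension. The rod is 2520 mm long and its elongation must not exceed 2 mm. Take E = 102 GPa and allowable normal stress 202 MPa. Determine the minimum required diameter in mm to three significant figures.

Required area A ≥ P/σ_allow = 188000/202 = 930.7 mm².
For a solid circular section, d ≥ √(4A/π) = 34.42 mm.
Elongation limit: A ≥ PL/(Eδ_allow) = 188000·2520/(102000·2) = 2322 mm² ⇒ d ≥ 54.38 mm.
The elongation limit governs.

54.4 mm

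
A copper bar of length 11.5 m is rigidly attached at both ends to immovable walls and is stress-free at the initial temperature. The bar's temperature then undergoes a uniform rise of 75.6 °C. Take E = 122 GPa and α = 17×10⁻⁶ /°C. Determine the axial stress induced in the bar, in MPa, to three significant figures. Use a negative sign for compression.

-157 MPa

Free thermal expansion αLΔT = 17e-6 · 11500 · 75.6 = 14.78 mm.
The walls impose strain ε = −(14.78)/11500 = -1.2852e-03; σ = Eε = 122000 · -1.2852e-03 = -156.8 MPa.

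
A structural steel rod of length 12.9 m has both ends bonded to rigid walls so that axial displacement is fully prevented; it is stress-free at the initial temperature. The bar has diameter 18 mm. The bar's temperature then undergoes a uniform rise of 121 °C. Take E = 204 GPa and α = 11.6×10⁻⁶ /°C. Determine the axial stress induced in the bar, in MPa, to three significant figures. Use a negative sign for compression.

-286 MPa

Free thermal expansion αLΔT = 11.6e-6 · 12900 · 121 = 18.11 mm.
The walls impose strain ε = −(18.11)/12900 = -1.4036e-03; σ = Eε = 204000 · -1.4036e-03 = -286.3 MPa.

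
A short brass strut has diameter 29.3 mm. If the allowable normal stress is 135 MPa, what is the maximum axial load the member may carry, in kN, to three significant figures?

A = 674.3 mm².
P_max = σ_allow · A = 135 · 674.3 = 91020 N = 91.02 kN.

91.0 kN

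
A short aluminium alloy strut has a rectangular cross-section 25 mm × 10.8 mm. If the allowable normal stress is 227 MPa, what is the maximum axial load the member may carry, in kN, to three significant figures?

A = 270 mm².
P_max = σ_allow · A = 227 · 270 = 61290 N = 61.29 kN.

61.3 kN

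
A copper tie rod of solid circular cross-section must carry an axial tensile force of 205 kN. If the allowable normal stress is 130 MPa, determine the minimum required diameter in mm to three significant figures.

44.8 mm

Required area A ≥ P/σ_allow = 205000/130 = 1577 mm².
For a solid circular section, d ≥ √(4A/π) = 44.81 mm.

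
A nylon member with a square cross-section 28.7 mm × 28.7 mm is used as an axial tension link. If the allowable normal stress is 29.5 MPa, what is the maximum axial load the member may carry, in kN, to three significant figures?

24.3 kN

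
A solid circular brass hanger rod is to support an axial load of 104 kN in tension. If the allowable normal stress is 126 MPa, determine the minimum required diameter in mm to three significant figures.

32.4 mm

Required area A ≥ P/σ_allow = 104000/126 = 825.4 mm².
For a solid circular section, d ≥ √(4A/π) = 32.42 mm.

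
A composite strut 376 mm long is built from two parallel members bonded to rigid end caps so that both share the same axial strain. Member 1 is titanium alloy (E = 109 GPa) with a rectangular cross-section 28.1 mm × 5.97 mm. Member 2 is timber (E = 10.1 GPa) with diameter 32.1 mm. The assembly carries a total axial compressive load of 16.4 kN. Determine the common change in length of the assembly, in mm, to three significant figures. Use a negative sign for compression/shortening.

-0.233 mm

A_1 = 167.8 mm².
A_2 = 809.3 mm².
Equal strain + equilibrium ⇒ each member carries load in proportion to AE: A₁E₁ = 18290000 N, A₂E₂ = 8174000 N, ΣAE = 26460000 N.
δ = PL/ΣAE = -16400·376/26460000 = -0.2331 mm.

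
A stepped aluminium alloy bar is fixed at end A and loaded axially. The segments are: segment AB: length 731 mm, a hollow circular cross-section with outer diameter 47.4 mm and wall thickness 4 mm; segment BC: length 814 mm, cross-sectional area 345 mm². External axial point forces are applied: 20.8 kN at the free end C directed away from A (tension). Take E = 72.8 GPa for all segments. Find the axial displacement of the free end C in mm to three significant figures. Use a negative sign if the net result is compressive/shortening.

Internal axial forces (sectioning from the free end, tension +): N_BC = 20.8 kN, N_AB = 20.8 kN.
A_AB = 545.4 mm².
δ_AB = 20800·731/(545.4·72800) = 0.383 mm
δ_BC = 20800·814/(345·72800) = 0.6741 mm
δ = Σδ_i = 1.057 mm.

1.06 mm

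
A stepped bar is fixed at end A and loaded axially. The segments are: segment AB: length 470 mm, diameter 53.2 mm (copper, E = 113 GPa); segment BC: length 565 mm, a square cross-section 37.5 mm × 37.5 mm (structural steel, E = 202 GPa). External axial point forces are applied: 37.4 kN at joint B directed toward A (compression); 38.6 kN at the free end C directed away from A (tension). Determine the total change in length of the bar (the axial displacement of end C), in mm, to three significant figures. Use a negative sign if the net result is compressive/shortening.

0.0790 mm

Internal axial forces (sectioning from the free end, tension +): N_BC = 38.6 kN, N_AB = 1.2 kN.
A_AB = 2223 mm².
A_BC = 1406 mm².
δ_AB = 1200·470/(2223·113000) = 0.002245 mm
δ_BC = 38600·565/(1406·202000) = 0.07678 mm
δ = Σδ_i = 0.07902 mm.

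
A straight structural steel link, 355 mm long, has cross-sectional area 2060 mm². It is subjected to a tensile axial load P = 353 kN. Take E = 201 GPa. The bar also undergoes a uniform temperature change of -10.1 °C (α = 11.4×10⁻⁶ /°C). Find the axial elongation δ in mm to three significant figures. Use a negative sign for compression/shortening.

0.262 mm

δ_mech = NL/(AE) = 353000·355/(2060·201000) = 0.3026 mm.
δ_thermal = αLΔT = 11.4e-6·355·-10.1 = -0.04087 mm.
δ = δ_mech + δ_thermal = 0.2618 mm.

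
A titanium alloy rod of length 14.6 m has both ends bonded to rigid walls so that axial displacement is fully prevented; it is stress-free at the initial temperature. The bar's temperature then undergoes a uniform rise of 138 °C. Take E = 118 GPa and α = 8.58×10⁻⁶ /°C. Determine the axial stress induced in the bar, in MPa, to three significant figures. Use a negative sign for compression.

Free thermal expansion αLΔT = 8.58e-6 · 14600 · 138 = 17.29 mm.
The walls impose strain ε = −(17.29)/14600 = -1.1840e-03; σ = Eε = 118000 · -1.1840e-03 = -139.7 MPa.

-140 MPa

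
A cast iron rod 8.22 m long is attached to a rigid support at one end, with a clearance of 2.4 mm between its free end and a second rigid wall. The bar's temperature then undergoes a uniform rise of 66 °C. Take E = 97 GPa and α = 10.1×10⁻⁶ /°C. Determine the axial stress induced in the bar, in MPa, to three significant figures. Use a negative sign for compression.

-36.3 MPa

Free thermal expansion αLΔT = 10.1e-6 · 8220 · 66 = 5.479 mm.
The walls engage after the gap closes; constrained expansion = 5.479 − 2.4 = 3.079 mm.
The walls impose strain ε = −(3.079)/8220 = -3.7463e-04; σ = Eε = 97000 · -3.7463e-04 = -36.34 MPa.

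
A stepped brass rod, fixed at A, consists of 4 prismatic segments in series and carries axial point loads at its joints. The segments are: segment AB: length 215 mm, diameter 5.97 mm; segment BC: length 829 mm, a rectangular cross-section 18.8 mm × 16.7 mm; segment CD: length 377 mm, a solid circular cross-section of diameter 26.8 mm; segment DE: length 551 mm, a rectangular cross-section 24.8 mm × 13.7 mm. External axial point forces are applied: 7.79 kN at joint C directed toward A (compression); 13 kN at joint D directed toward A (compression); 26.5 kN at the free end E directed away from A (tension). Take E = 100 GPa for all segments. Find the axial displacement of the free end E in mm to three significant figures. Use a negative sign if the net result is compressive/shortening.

1.11 mm

Internal axial forces (sectioning from the free end, tension +): N_DE = 26.5 kN, N_CD = 13.5 kN, N_BC = 5.71 kN, N_AB = 5.71 kN.
A_AB = 27.99 mm².
A_BC = 314 mm².
A_CD = 564.1 mm².
A_DE = 339.8 mm².
δ_AB = 5710·215/(27.99·100000) = 0.4386 mm
δ_BC = 5710·829/(314·100000) = 0.1508 mm
δ_CD = 13500·377/(564.1·100000) = 0.09022 mm
δ_DE = 26500·551/(339.8·100000) = 0.4298 mm
δ = Σδ_i = 1.109 mm.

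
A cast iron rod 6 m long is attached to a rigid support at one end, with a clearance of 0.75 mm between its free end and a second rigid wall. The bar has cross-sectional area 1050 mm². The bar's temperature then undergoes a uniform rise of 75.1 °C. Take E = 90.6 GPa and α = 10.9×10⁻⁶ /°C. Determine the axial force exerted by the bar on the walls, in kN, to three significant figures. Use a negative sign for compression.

-66.0 kN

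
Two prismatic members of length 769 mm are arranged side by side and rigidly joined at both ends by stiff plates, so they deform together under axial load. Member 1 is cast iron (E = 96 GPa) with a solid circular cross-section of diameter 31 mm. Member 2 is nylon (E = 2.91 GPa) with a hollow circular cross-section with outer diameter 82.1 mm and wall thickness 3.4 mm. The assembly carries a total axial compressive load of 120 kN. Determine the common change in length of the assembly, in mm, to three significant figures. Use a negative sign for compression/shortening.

A_1 = 754.8 mm².
A_2 = 840.6 mm².
Equal strain + equilibrium ⇒ each member carries load in proportion to AE: A₁E₁ = 72460000 N, A₂E₂ = 2446000 N, ΣAE = 74900000 N.
δ = PL/ΣAE = -120000·769/74900000 = -1.232 mm.

-1.23 mm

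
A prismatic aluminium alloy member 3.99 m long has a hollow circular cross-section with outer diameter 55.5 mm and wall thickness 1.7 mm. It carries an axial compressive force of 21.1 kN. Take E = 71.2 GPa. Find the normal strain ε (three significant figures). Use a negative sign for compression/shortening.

-0.00103

A = 287.3 mm².
σ = N/A = -73.43 MPa; ε = σ/E = -73.43/71200 = -1.031e-03.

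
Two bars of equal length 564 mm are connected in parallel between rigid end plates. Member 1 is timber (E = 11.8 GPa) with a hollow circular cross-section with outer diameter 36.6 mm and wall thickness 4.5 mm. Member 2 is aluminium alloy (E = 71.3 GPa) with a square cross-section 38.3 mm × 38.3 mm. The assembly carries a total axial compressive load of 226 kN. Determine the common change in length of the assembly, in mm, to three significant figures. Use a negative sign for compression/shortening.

-1.16 mm

A_1 = 453.8 mm².
A_2 = 1467 mm².
Equal strain + equilibrium ⇒ each member carries load in proportion to AE: A₁E₁ = 5355000 N, A₂E₂ = 104600000 N, ΣAE = 109900000 N.
δ = PL/ΣAE = -226000·564/109900000 = -1.159 mm.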